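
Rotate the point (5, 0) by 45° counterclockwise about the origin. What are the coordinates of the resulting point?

Rotation matrix for 45°: [[cos 45°, -sin 45°], [sin 45°, cos 45°]] ≈ [[0.707107, -0.707107], [0.707107, 0.707107]]
[[0.707107, -0.707107], [0.707107, 0.707107]] × [5, 0]ᵀ ≈ [3.5355, 3.5355]ᵀ
Result: (3.5355, 3.5355)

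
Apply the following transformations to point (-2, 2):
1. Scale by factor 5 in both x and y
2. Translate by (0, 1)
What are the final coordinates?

Step 1: Scale (-2, 2) by 5 → (-10, 10)
Step 2: Translate by (0, 1) → (-10, 11)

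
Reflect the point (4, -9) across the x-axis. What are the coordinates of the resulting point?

Reflection across x-axis: (4, -9) → (4, 9)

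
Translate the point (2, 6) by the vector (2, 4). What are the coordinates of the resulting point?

Translation by (2, 4) (homogeneous matrix [[1, 0, 2], [0, 1, 4], [0, 0, 1]]):
x' = 2 + 2 = 4
y' = 6 + 4 = 10
Result: (4, 10)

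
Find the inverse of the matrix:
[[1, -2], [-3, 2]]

For [[a,b],[c,d]], inverse = (1/det)·[[d,-b],[-c,a]]
det = (1)(2) - (-2)(-3) = 2 - 6 = -4
Inverse = (1/-4)·[[2, 2], [3, 1]]
= [[-1/2, -1/2], [-3/4, -1/4]]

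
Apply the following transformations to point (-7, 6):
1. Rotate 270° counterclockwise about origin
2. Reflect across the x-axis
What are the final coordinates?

Step 1: Rotate 270° → (6, 7)
Step 2: Reflect across x-axis → (6, -7)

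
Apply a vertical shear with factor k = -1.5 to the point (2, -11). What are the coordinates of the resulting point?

Shear matrix for vertical shear with factor k = -1.5:
[[1, 0], [-1.50, 1]]
Result: (2, -11) → (2, -14)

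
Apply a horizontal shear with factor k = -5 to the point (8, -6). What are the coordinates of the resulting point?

Shear matrix for horizontal shear with factor k = -5:
[[1, -5], [0, 1]]
Result: (8, -6) → (38, -6)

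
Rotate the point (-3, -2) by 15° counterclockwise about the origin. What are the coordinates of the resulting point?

Rotation matrix for 15°: [[cos 15°, -sin 15°], [sin 15°, cos 15°]] ≈ [[0.965926, -0.258819], [0.258819, 0.965926]]
[[0.965926, -0.258819], [0.258819, 0.965926]] × [-3, -2]ᵀ ≈ [-2.3801, -2.7083]ᵀ
Result: (-2.3801, -2.7083)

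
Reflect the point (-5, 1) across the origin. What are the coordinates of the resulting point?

Reflection across origin: (-5, 1) → (5, -1)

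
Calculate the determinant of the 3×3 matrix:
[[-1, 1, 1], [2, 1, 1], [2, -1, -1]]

Expansion along first row:
det = -1·det([[1,1],[-1,-1]]) - 1·det([[2,1],[2,-1]]) + 1·det([[2,1],[2,-1]])
    = -1·(1·-1 - 1·-1) - 1·(2·-1 - 1·2) + 1·(2·-1 - 1·2)
    = -1·0 - 1·-4 + 1·-4
    = 0 + 4 + -4 = 0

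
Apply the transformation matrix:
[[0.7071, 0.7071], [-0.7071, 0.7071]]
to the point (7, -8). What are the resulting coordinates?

Matrix multiplication:
[[0.7071, 0.7071], [-0.7071, 0.7071]] × [7, -8]ᵀ
= [(0.7071)(7) + (0.7071)(-8), (-0.7071)(7) + (0.7071)(-8)]ᵀ
= [-0.7071, -10.6065]ᵀ
Result: (-0.7071, -10.6065)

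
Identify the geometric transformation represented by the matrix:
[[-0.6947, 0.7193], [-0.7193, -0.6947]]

This matrix represents: rotation by 226° counterclockwise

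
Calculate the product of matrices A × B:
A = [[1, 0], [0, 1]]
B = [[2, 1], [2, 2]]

Matrix multiplication:
C[0][0] = 1×2 + 0×2 = 2
C[0][1] = 1×1 + 0×2 = 1
C[1][0] = 0×2 + 1×2 = 2
C[1][1] = 0×1 + 1×2 = 2
Result: [[2, 1], [2, 2]]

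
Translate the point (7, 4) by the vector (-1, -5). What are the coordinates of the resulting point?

Translation by (-1, -5) (homogeneous matrix [[1, 0, -1], [0, 1, -5], [0, 0, 1]]):
x' = 7 + -1 = 6
y' = 4 + -5 = -1
Result: (6, -1)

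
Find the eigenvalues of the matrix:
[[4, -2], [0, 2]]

Characteristic equation: det(A - λI) = 0
λ² - (trace)λ + (det) = 0
trace = 4 + 2 = 6, det = (4)(2) - (-2)(0) = 8
λ² - (6)λ + (8) = 0
λ = (6 ± √((6)² - 4·(8))) / 2 = (6 ± √4) / 2
Solving: λ = 2, 4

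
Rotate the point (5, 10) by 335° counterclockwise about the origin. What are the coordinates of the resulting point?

Rotation matrix for 335°: [[cos 335°, -sin 335°], [sin 335°, cos 335°]] ≈ [[0.906308, 0.422618], [-0.422618, 0.906308]]
[[0.906308, 0.422618], [-0.422618, 0.906308]] × [5, 10]ᵀ ≈ [8.7577, 6.9500]ᵀ
Result: (8.7577, 6.9500)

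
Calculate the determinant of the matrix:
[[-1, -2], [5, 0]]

For a 2×2 matrix [[a, b], [c, d]], det = ad - bc
det = (-1)(0) - (-2)(5) = 0 - -10 = 10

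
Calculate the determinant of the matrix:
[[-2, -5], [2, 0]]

For a 2×2 matrix [[a, b], [c, d]], det = ad - bc
det = (-2)(0) - (-5)(2) = 0 - -10 = 10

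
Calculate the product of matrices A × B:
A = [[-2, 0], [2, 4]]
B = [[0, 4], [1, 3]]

Matrix multiplication:
C[0][0] = -2×0 + 0×1 = 0
C[0][1] = -2×4 + 0×3 = -8
C[1][0] = 2×0 + 4×1 = 4
C[1][1] = 2×4 + 4×3 = 20
Result: [[0, -8], [4, 20]]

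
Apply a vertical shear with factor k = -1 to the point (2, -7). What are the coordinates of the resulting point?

Shear matrix for vertical shear with factor k = -1:
[[1, 0], [-1, 1]]
Result: (2, -7) → (2, -9)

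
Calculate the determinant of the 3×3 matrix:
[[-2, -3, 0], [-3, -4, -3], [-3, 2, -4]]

Expansion along first row:
det = -2·det([[-4,-3],[2,-4]]) - -3·det([[-3,-3],[-3,-4]]) + 0·det([[-3,-4],[-3,2]])
    = -2·(-4·-4 - -3·2) - -3·(-3·-4 - -3·-3) + 0·(-3·2 - -4·-3)
    = -2·22 - -3·3 + 0·-18
    = -44 + 9 + 0 = -35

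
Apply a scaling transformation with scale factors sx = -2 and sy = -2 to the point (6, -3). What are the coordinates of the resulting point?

Scaling matrix:
[[-2, 0], [0, -2]]
Result: (6 × -2, -3 × -2) = (-12, 6)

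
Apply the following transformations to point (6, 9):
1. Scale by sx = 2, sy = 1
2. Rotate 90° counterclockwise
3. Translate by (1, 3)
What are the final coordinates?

Step 1: Scale → (12, 9)
Step 2: Rotate 90° → (-9, 12)
Step 3: Translate → (-8, 15)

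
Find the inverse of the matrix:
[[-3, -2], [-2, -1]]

For [[a,b],[c,d]], inverse = (1/det)·[[d,-b],[-c,a]]
det = (-3)(-1) - (-2)(-2) = 3 - 4 = -1
Inverse = (1/-1)·[[-1, 2], [2, -3]]
= [[1, -2], [-2, 3]]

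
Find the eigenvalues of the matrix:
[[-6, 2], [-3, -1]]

Characteristic equation: det(A - λI) = 0
λ² - (trace)λ + (det) = 0
trace = -6 + -1 = -7, det = (-6)(-1) - (2)(-3) = 12
λ² - (-7)λ + (12) = 0
λ = (-7 ± √((-7)² - 4·(12))) / 2 = (-7 ± √1) / 2
Solving: λ = -4, -3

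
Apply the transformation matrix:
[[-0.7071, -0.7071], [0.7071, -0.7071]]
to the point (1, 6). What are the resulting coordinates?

Matrix multiplication:
[[-0.7071, -0.7071], [0.7071, -0.7071]] × [1, 6]ᵀ
= [(-0.7071)(1) + (-0.7071)(6), (0.7071)(1) + (-0.7071)(6)]ᵀ
= [-4.9497, -3.5355]ᵀ
Result: (-4.9497, -3.5355)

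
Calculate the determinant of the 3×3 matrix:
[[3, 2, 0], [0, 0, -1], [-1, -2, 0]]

Expansion along first row:
det = 3·det([[0,-1],[-2,0]]) - 2·det([[0,-1],[-1,0]]) + 0·det([[0,0],[-1,-2]])
    = 3·(0·0 - -1·-2) - 2·(0·0 - -1·-1) + 0·(0·-2 - 0·-1)
    = 3·-2 - 2·-1 + 0·0
    = -6 + 2 + 0 = -4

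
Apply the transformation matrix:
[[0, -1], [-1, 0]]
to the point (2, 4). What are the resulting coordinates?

Matrix multiplication:
[[0, -1], [-1, 0]] × [2, 4]ᵀ
= [(0)(2) + (-1)(4), (-1)(2) + (0)(4)]ᵀ
= [-4, -2]ᵀ
Result: (-4, -2)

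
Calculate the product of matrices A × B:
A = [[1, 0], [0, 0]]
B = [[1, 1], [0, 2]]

Matrix multiplication:
C[0][0] = 1×1 + 0×0 = 1
C[0][1] = 1×1 + 0×2 = 1
C[1][0] = 0×1 + 0×0 = 0
C[1][1] = 0×1 + 0×2 = 0
Result: [[1, 1], [0, 0]]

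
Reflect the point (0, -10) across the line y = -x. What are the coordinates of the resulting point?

Reflection across line y = -x: (0, -10) → (10, 0)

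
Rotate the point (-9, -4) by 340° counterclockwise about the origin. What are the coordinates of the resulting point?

Rotation matrix for 340°: [[cos 340°, -sin 340°], [sin 340°, cos 340°]] ≈ [[0.939693, 0.342020], [-0.342020, 0.939693]]
[[0.939693, 0.342020], [-0.342020, 0.939693]] × [-9, -4]ᵀ ≈ [-9.8253, -0.6806]ᵀ
Result: (-9.8253, -0.6806)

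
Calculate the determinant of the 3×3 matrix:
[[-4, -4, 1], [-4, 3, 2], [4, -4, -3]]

Expansion along first row:
det = -4·det([[3,2],[-4,-3]]) - -4·det([[-4,2],[4,-3]]) + 1·det([[-4,3],[4,-4]])
    = -4·(3·-3 - 2·-4) - -4·(-4·-3 - 2·4) + 1·(-4·-4 - 3·4)
    = -4·-1 - -4·4 + 1·4
    = 4 + 16 + 4 = 24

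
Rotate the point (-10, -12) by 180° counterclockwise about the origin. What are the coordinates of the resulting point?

Rotation matrix for 180°: [[cos 180°, -sin 180°], [sin 180°, cos 180°]] = [[-1, 0], [0, -1]]
[[-1, 0], [0, -1]] × [-10, -12]ᵀ = [10, 12]ᵀ
Result: (10, 12)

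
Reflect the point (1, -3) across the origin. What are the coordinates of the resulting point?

Reflection across origin: (1, -3) → (-1, 3)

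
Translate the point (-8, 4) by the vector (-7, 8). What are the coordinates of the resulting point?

Translation by (-7, 8) (homogeneous matrix [[1, 0, -7], [0, 1, 8], [0, 0, 1]]):
x' = -8 + -7 = -15
y' = 4 + 8 = 12
Result: (-15, 12)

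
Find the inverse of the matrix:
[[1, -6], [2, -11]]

For [[a,b],[c,d]], inverse = (1/det)·[[d,-b],[-c,a]]
det = (1)(-11) - (-6)(2) = -11 - -12 = 1
Inverse = [[-11, 6], [-2, 1]]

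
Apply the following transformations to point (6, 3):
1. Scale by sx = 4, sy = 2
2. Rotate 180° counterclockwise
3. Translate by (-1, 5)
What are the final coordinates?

Step 1: Scale → (24, 6)
Step 2: Rotate 180° → (-24, -6)
Step 3: Translate → (-25, -1)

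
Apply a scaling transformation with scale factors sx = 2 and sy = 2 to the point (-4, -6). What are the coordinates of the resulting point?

Scaling matrix:
[[2, 0], [0, 2]]
Result: (-4 × 2, -6 × 2) = (-8, -12)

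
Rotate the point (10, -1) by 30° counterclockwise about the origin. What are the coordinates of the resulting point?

Rotation matrix for 30°: [[cos 30°, -sin 30°], [sin 30°, cos 30°]] ≈ [[0.866025, -0.500000], [0.500000, 0.866025]]
[[0.866025, -0.500000], [0.500000, 0.866025]] × [10, -1]ᵀ ≈ [9.1603, 4.1340]ᵀ
Result: (9.1603, 4.1340)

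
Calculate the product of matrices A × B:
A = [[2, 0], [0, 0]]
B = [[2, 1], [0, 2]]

Matrix multiplication:
C[0][0] = 2×2 + 0×0 = 4
C[0][1] = 2×1 + 0×2 = 2
C[1][0] = 0×2 + 0×0 = 0
C[1][1] = 0×1 + 0×2 = 0
Result: [[4, 2], [0, 0]]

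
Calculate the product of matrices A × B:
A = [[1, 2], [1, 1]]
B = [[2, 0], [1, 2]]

Matrix multiplication:
C[0][0] = 1×2 + 2×1 = 4
C[0][1] = 1×0 + 2×2 = 4
C[1][0] = 1×2 + 1×1 = 3
C[1][1] = 1×0 + 1×2 = 2
Result: [[4, 4], [3, 2]]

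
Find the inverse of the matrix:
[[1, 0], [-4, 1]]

For [[a,b],[c,d]], inverse = (1/det)·[[d,-b],[-c,a]]
det = (1)(1) - (0)(-4) = 1 - 0 = 1
Inverse = [[1, 0], [4, 1]]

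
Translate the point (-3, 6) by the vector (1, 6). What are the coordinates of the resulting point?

Translation by (1, 6) (homogeneous matrix [[1, 0, 1], [0, 1, 6], [0, 0, 1]]):
x' = -3 + 1 = -2
y' = 6 + 6 = 12
Result: (-2, 12)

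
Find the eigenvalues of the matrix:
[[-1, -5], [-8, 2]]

Characteristic equation: det(A - λI) = 0
λ² - (trace)λ + (det) = 0
trace = -1 + 2 = 1, det = (-1)(2) - (-5)(-8) = -42
λ² - (1)λ + (-42) = 0
λ = (1 ± √((1)² - 4·(-42))) / 2 = (1 ± √169) / 2
Solving: λ = -6, 7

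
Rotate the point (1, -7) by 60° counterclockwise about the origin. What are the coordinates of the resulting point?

Rotation matrix for 60°: [[cos 60°, -sin 60°], [sin 60°, cos 60°]] ≈ [[0.500000, -0.866025], [0.866025, 0.500000]]
[[0.500000, -0.866025], [0.866025, 0.500000]] × [1, -7]ᵀ ≈ [6.5622, -2.6340]ᵀ
Result: (6.5622, -2.6340)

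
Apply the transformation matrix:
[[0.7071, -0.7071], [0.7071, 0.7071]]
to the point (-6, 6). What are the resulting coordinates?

Matrix multiplication:
[[0.7071, -0.7071], [0.7071, 0.7071]] × [-6, 6]ᵀ
= [(0.7071)(-6) + (-0.7071)(6), (0.7071)(-6) + (0.7071)(6)]ᵀ
= [-8.4852, 0]ᵀ
Result: (-8.4852, 0)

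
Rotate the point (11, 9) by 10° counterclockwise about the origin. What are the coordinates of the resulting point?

Rotation matrix for 10°: [[cos 10°, -sin 10°], [sin 10°, cos 10°]] ≈ [[0.984808, -0.173648], [0.173648, 0.984808]]
[[0.984808, -0.173648], [0.173648, 0.984808]] × [11, 9]ᵀ ≈ [9.2701, 10.7734]ᵀ
Result: (9.2701, 10.7734)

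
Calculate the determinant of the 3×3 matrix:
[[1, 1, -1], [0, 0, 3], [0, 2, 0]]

Expansion along first row:
det = 1·det([[0,3],[2,0]]) - 1·det([[0,3],[0,0]]) + -1·det([[0,0],[0,2]])
    = 1·(0·0 - 3·2) - 1·(0·0 - 3·0) + -1·(0·2 - 0·0)
    = 1·-6 - 1·0 + -1·0
    = -6 + 0 + 0 = -6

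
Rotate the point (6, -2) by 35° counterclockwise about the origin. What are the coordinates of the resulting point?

Rotation matrix for 35°: [[cos 35°, -sin 35°], [sin 35°, cos 35°]] ≈ [[0.819152, -0.573576], [0.573576, 0.819152]]
[[0.819152, -0.573576], [0.573576, 0.819152]] × [6, -2]ᵀ ≈ [6.0621, 1.8032]ᵀ
Result: (6.0621, 1.8032)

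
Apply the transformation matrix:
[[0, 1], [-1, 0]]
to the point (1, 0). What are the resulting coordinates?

Matrix multiplication:
[[0, 1], [-1, 0]] × [1, 0]ᵀ
= [(0)(1) + (1)(0), (-1)(1) + (0)(0)]ᵀ
= [0, -1]ᵀ
Result: (0, -1)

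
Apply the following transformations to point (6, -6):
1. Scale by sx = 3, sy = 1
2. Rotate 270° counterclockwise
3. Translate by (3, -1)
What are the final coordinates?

Step 1: Scale → (18, -6)
Step 2: Rotate 270° → (-6, -18)
Step 3: Translate → (-3, -19)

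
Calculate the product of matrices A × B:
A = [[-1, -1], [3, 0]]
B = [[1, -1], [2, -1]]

Matrix multiplication:
C[0][0] = -1×1 + -1×2 = -3
C[0][1] = -1×-1 + -1×-1 = 2
C[1][0] = 3×1 + 0×2 = 3
C[1][1] = 3×-1 + 0×-1 = -3
Result: [[-3, 2], [3, -3]]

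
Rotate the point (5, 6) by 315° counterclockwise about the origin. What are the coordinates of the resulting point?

Rotation matrix for 315°: [[cos 315°, -sin 315°], [sin 315°, cos 315°]] ≈ [[0.707107, 0.707107], [-0.707107, 0.707107]]
[[0.707107, 0.707107], [-0.707107, 0.707107]] × [5, 6]ᵀ ≈ [7.7782, 0.7071]ᵀ
Result: (7.7782, 0.7071)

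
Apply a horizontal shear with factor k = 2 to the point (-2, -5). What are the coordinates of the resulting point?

Shear matrix for horizontal shear with factor k = 2:
[[1, 2], [0, 1]]
Result: (-2, -5) → (-12, -5)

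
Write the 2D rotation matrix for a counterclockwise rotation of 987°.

Rotation matrix formula: [[cos θ, -sin θ], [sin θ, cos θ]]
For θ = 987°:
cos(987°) = -0.0523
sin(987°) = -0.9986
Result: [[-0.0523, 0.9986], [-0.9986, -0.0523]]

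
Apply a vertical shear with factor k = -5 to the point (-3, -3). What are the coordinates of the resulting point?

Shear matrix for vertical shear with factor k = -5:
[[1, 0], [-5, 1]]
Result: (-3, -3) → (-3, 12)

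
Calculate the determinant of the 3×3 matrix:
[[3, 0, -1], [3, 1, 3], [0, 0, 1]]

Expansion along first row:
det = 3·det([[1,3],[0,1]]) - 0·det([[3,3],[0,1]]) + -1·det([[3,1],[0,0]])
    = 3·(1·1 - 3·0) - 0·(3·1 - 3·0) + -1·(3·0 - 1·0)
    = 3·1 - 0·3 + -1·0
    = 3 + 0 + 0 = 3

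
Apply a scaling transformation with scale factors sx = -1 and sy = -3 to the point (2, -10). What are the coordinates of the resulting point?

Scaling matrix:
[[-1, 0], [0, -3]]
Result: (2 × -1, -10 × -3) = (-2, 30)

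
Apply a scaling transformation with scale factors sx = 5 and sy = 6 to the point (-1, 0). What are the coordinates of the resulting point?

Scaling matrix:
[[5, 0], [0, 6]]
Result: (-1 × 5, 0 × 6) = (-5, 0)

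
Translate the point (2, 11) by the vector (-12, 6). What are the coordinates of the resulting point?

Translation by (-12, 6) (homogeneous matrix [[1, 0, -12], [0, 1, 6], [0, 0, 1]]):
x' = 2 + -12 = -10
y' = 11 + 6 = 17
Result: (-10, 17)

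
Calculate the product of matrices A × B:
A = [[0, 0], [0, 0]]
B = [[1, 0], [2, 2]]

Matrix multiplication:
C[0][0] = 0×1 + 0×2 = 0
C[0][1] = 0×0 + 0×2 = 0
C[1][0] = 0×1 + 0×2 = 0
C[1][1] = 0×0 + 0×2 = 0
Result: [[0, 0], [0, 0]]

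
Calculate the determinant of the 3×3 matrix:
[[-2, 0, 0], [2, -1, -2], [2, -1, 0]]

Expansion along first row:
det = -2·det([[-1,-2],[-1,0]]) - 0·det([[2,-2],[2,0]]) + 0·det([[2,-1],[2,-1]])
    = -2·(-1·0 - -2·-1) - 0·(2·0 - -2·2) + 0·(2·-1 - -1·2)
    = -2·-2 - 0·4 + 0·0
    = 4 + 0 + 0 = 4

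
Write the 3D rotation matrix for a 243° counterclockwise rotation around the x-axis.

Rotation matrix for counterclockwise 243° around x-axis:
cos(243°) = -0.4540, sin(243°) = -0.8910
Result: [[1, 0, 0], [0, -0.4540, 0.8910], [0, -0.8910, -0.4540]]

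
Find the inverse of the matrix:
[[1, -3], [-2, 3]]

For [[a,b],[c,d]], inverse = (1/det)·[[d,-b],[-c,a]]
det = (1)(3) - (-3)(-2) = 3 - 6 = -3
Inverse = (1/-3)·[[3, 3], [2, 1]]
= [[-1, -1], [-2/3, -1/3]]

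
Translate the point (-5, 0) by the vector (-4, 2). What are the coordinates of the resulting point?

Translation by (-4, 2) (homogeneous matrix [[1, 0, -4], [0, 1, 2], [0, 0, 1]]):
x' = -5 + -4 = -9
y' = 0 + 2 = 2
Result: (-9, 2)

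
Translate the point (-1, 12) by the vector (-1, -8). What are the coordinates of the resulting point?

Translation by (-1, -8) (homogeneous matrix [[1, 0, -1], [0, 1, -8], [0, 0, 1]]):
x' = -1 + -1 = -2
y' = 12 + -8 = 4
Result: (-2, 4)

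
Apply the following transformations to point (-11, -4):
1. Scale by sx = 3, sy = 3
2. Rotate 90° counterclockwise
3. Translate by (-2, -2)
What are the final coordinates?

Step 1: Scale → (-33, -12)
Step 2: Rotate 90° → (12, -33)
Step 3: Translate → (10, -35)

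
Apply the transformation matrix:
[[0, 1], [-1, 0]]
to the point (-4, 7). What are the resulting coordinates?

Matrix multiplication:
[[0, 1], [-1, 0]] × [-4, 7]ᵀ
= [(0)(-4) + (1)(7), (-1)(-4) + (0)(7)]ᵀ
= [7, 4]ᵀ
Result: (7, 4)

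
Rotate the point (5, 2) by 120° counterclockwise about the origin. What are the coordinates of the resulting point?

Rotation matrix for 120°: [[cos 120°, -sin 120°], [sin 120°, cos 120°]] ≈ [[-0.500000, -0.866025], [0.866025, -0.500000]]
[[-0.500000, -0.866025], [0.866025, -0.500000]] × [5, 2]ᵀ ≈ [-4.2321, 3.3301]ᵀ
Result: (-4.2321, 3.3301)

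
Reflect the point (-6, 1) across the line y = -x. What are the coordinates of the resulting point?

Reflection across line y = -x: (-6, 1) → (-1, 6)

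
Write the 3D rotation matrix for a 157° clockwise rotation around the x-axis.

Rotation matrix for clockwise 157° around x-axis:
A clockwise rotation by 157° is a counterclockwise rotation by -157°.
cos(-157°) = -0.9205, sin(-157°) = -0.3907
Result: [[1, 0, 0], [0, -0.9205, 0.3907], [0, -0.3907, -0.9205]]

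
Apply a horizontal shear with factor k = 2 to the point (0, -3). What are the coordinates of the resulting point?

Shear matrix for horizontal shear with factor k = 2:
[[1, 2], [0, 1]]
Result: (0, -3) → (-6, -3)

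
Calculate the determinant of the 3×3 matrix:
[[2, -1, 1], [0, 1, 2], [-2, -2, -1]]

Expansion along first row:
det = 2·det([[1,2],[-2,-1]]) - -1·det([[0,2],[-2,-1]]) + 1·det([[0,1],[-2,-2]])
    = 2·(1·-1 - 2·-2) - -1·(0·-1 - 2·-2) + 1·(0·-2 - 1·-2)
    = 2·3 - -1·4 + 1·2
    = 6 + 4 + 2 = 12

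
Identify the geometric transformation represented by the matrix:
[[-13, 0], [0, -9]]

This matrix represents: non-uniform scaling by sx = -13, sy = -9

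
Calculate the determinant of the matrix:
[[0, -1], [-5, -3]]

For a 2×2 matrix [[a, b], [c, d]], det = ad - bc
det = (0)(-3) - (-1)(-5) = 0 - 5 = -5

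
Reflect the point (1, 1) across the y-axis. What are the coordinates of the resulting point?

Reflection across y-axis: (1, 1) → (-1, 1)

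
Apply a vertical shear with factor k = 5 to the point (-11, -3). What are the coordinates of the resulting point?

Shear matrix for vertical shear with factor k = 5:
[[1, 0], [5, 1]]
Result: (-11, -3) → (-11, -58)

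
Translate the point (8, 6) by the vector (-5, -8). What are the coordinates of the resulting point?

Translation by (-5, -8) (homogeneous matrix [[1, 0, -5], [0, 1, -8], [0, 0, 1]]):
x' = 8 + -5 = 3
y' = 6 + -8 = -2
Result: (3, -2)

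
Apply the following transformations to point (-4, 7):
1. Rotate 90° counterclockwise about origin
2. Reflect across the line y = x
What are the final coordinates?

Step 1: Rotate 90° → (-7, -4)
Step 2: Reflect across line y = x → (-4, -7)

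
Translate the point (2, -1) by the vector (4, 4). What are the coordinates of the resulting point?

Translation by (4, 4) (homogeneous matrix [[1, 0, 4], [0, 1, 4], [0, 0, 1]]):
x' = 2 + 4 = 6
y' = -1 + 4 = 3
Result: (6, 3)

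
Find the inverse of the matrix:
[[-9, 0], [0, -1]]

For [[a,b],[c,d]], inverse = (1/det)·[[d,-b],[-c,a]]
det = (-9)(-1) - (0)(0) = 9 - 0 = 9
Inverse = (1/9)·[[-1, 0], [0, -9]]
= [[-1/9, 0], [0, -1]]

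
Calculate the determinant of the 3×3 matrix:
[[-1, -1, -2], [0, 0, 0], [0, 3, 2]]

Expansion along first row:
det = -1·det([[0,0],[3,2]]) - -1·det([[0,0],[0,2]]) + -2·det([[0,0],[0,3]])
    = -1·(0·2 - 0·3) - -1·(0·2 - 0·0) + -2·(0·3 - 0·0)
    = -1·0 - -1·0 + -2·0
    = 0 + 0 + 0 = 0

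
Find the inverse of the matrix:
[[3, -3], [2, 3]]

For [[a,b],[c,d]], inverse = (1/det)·[[d,-b],[-c,a]]
det = (3)(3) - (-3)(2) = 9 - -6 = 15
Inverse = (1/15)·[[3, 3], [-2, 3]]
= [[1/5, 1/5], [-2/15, 1/5]]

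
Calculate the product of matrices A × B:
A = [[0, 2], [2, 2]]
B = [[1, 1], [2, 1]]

Matrix multiplication:
C[0][0] = 0×1 + 2×2 = 4
C[0][1] = 0×1 + 2×1 = 2
C[1][0] = 2×1 + 2×2 = 6
C[1][1] = 2×1 + 2×1 = 4
Result: [[4, 2], [6, 4]]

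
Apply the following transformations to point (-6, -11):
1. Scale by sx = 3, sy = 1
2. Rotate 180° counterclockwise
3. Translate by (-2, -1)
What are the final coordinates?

Step 1: Scale → (-18, -11)
Step 2: Rotate 180° → (18, 11)
Step 3: Translate → (16, 10)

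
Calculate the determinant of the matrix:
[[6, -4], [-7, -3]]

For a 2×2 matrix [[a, b], [c, d]], det = ad - bc
det = (6)(-3) - (-4)(-7) = -18 - 28 = -46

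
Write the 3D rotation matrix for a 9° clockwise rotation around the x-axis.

Rotation matrix for clockwise 9° around x-axis:
A clockwise rotation by 9° is a counterclockwise rotation by -9°.
cos(-9°) = 0.9877, sin(-9°) = -0.1564
Result: [[1, 0, 0], [0, 0.9877, 0.1564], [0, -0.1564, 0.9877]]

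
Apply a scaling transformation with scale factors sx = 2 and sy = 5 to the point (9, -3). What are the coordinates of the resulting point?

Scaling matrix:
[[2, 0], [0, 5]]
Result: (9 × 2, -3 × 5) = (18, -15)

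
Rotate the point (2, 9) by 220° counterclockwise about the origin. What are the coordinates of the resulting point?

Rotation matrix for 220°: [[cos 220°, -sin 220°], [sin 220°, cos 220°]] ≈ [[-0.766044, 0.642788], [-0.642788, -0.766044]]
[[-0.766044, 0.642788], [-0.642788, -0.766044]] × [2, 9]ᵀ ≈ [4.2530, -8.1800]ᵀ
Result: (4.2530, -8.1800)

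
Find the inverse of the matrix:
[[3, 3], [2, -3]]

For [[a,b],[c,d]], inverse = (1/det)·[[d,-b],[-c,a]]
det = (3)(-3) - (3)(2) = -9 - 6 = -15
Inverse = (1/-15)·[[-3, -3], [-2, 3]]
= [[1/5, 1/5], [2/15, -1/5]]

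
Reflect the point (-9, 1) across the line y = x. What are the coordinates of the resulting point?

Reflection across line y = x: (-9, 1) → (1, -9)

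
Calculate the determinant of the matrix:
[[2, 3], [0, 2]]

For a 2×2 matrix [[a, b], [c, d]], det = ad - bc
det = (2)(2) - (3)(0) = 4 - 0 = 4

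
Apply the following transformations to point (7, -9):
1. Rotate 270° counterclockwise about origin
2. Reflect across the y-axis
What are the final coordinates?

Step 1: Rotate 270° → (-9, -7)
Step 2: Reflect across y-axis → (9, -7)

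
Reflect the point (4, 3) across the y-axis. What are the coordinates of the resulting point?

Reflection across y-axis: (4, 3) → (-4, 3)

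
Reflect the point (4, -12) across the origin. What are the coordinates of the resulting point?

Reflection across origin: (4, -12) → (-4, 12)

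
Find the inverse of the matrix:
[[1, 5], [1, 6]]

For [[a,b],[c,d]], inverse = (1/det)·[[d,-b],[-c,a]]
det = (1)(6) - (5)(1) = 6 - 5 = 1
Inverse = [[6, -5], [-1, 1]]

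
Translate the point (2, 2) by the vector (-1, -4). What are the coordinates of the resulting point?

Translation by (-1, -4) (homogeneous matrix [[1, 0, -1], [0, 1, -4], [0, 0, 1]]):
x' = 2 + -1 = 1
y' = 2 + -4 = -2
Result: (1, -2)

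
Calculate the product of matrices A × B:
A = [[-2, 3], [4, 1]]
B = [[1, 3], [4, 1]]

Matrix multiplication:
C[0][0] = -2×1 + 3×4 = 10
C[0][1] = -2×3 + 3×1 = -3
C[1][0] = 4×1 + 1×4 = 8
C[1][1] = 4×3 + 1×1 = 13
Result: [[10, -3], [8, 13]]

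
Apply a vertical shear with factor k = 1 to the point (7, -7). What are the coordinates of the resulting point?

Shear matrix for vertical shear with factor k = 1:
[[1, 0], [1, 1]]
Result: (7, -7) → (7, 0)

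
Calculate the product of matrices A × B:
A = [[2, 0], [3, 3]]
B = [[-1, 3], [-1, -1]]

Matrix multiplication:
C[0][0] = 2×-1 + 0×-1 = -2
C[0][1] = 2×3 + 0×-1 = 6
C[1][0] = 3×-1 + 3×-1 = -6
C[1][1] = 3×3 + 3×-1 = 6
Result: [[-2, 6], [-6, 6]]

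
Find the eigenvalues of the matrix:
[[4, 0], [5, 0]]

Characteristic equation: det(A - λI) = 0
λ² - (trace)λ + (det) = 0
trace = 4 + 0 = 4, det = (4)(0) - (0)(5) = 0
λ² - (4)λ + (0) = 0
λ = (4 ± √((4)² - 4·(0))) / 2 = (4 ± √16) / 2
Solving: λ = 0, 4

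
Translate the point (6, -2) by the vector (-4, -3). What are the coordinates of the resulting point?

Translation by (-4, -3) (homogeneous matrix [[1, 0, -4], [0, 1, -3], [0, 0, 1]]):
x' = 6 + -4 = 2
y' = -2 + -3 = -5
Result: (2, -5)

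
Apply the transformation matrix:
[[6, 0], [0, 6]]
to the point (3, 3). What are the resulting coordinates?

Matrix multiplication:
[[6, 0], [0, 6]] × [3, 3]ᵀ
= [(6)(3) + (0)(3), (0)(3) + (6)(3)]ᵀ
= [18, 18]ᵀ
Result: (18, 18)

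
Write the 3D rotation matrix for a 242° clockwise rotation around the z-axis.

Rotation matrix for clockwise 242° around z-axis:
A clockwise rotation by 242° is a counterclockwise rotation by -242°.
cos(-242°) = -0.4695, sin(-242°) = 0.8829
Result: [[-0.4695, -0.8829, 0], [0.8829, -0.4695, 0], [0, 0, 1]]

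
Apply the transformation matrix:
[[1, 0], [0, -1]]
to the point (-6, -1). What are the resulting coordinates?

Matrix multiplication:
[[1, 0], [0, -1]] × [-6, -1]ᵀ
= [(1)(-6) + (0)(-1), (0)(-6) + (-1)(-1)]ᵀ
= [-6, 1]ᵀ
Result: (-6, 1)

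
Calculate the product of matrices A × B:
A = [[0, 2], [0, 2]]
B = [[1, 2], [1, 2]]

Matrix multiplication:
C[0][0] = 0×1 + 2×1 = 2
C[0][1] = 0×2 + 2×2 = 4
C[1][0] = 0×1 + 2×1 = 2
C[1][1] = 0×2 + 2×2 = 4
Result: [[2, 4], [2, 4]]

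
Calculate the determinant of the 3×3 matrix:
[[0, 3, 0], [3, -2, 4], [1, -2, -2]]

Expansion along first row:
det = 0·det([[-2,4],[-2,-2]]) - 3·det([[3,4],[1,-2]]) + 0·det([[3,-2],[1,-2]])
    = 0·(-2·-2 - 4·-2) - 3·(3·-2 - 4·1) + 0·(3·-2 - -2·1)
    = 0·12 - 3·-10 + 0·-4
    = 0 + 30 + 0 = 30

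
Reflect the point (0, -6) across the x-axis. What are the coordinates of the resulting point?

Reflection across x-axis: (0, -6) → (0, 6)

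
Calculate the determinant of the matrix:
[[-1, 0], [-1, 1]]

For a 2×2 matrix [[a, b], [c, d]], det = ad - bc
det = (-1)(1) - (0)(-1) = -1 - 0 = -1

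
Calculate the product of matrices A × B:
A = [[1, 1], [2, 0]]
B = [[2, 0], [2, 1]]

Matrix multiplication:
C[0][0] = 1×2 + 1×2 = 4
C[0][1] = 1×0 + 1×1 = 1
C[1][0] = 2×2 + 0×2 = 4
C[1][1] = 2×0 + 0×1 = 0
Result: [[4, 1], [4, 0]]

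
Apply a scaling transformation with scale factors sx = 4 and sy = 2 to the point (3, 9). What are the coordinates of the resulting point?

Scaling matrix:
[[4, 0], [0, 2]]
Result: (3 × 4, 9 × 2) = (12, 18)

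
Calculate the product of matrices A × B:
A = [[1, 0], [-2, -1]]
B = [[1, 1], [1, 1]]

Matrix multiplication:
C[0][0] = 1×1 + 0×1 = 1
C[0][1] = 1×1 + 0×1 = 1
C[1][0] = -2×1 + -1×1 = -3
C[1][1] = -2×1 + -1×1 = -3
Result: [[1, 1], [-3, -3]]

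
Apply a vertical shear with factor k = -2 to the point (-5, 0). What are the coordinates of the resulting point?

Shear matrix for vertical shear with factor k = -2:
[[1, 0], [-2, 1]]
Result: (-5, 0) → (-5, 10)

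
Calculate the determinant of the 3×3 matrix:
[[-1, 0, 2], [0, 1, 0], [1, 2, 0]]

Expansion along first row:
det = -1·det([[1,0],[2,0]]) - 0·det([[0,0],[1,0]]) + 2·det([[0,1],[1,2]])
    = -1·(1·0 - 0·2) - 0·(0·0 - 0·1) + 2·(0·2 - 1·1)
    = -1·0 - 0·0 + 2·-1
    = 0 + 0 + -2 = -2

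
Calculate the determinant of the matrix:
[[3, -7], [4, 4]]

For a 2×2 matrix [[a, b], [c, d]], det = ad - bc
det = (3)(4) - (-7)(4) = 12 - -28 = 40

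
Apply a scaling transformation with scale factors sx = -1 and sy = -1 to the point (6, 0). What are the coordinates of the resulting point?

Scaling matrix:
[[-1, 0], [0, -1]]
Result: (6 × -1, 0 × -1) = (-6, 0)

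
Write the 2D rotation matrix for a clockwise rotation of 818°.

Rotation matrix formula: [[cos θ, -sin θ], [sin θ, cos θ]]
A clockwise rotation by 818° is equivalent to a counterclockwise rotation by -818°.
For θ = -818°:
cos(-818°) = -0.1392
sin(-818°) = -0.9903
Result: [[-0.1392, 0.9903], [-0.9903, -0.1392]]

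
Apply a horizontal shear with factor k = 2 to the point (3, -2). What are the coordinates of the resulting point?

Shear matrix for horizontal shear with factor k = 2:
[[1, 2], [0, 1]]
Result: (3, -2) → (-1, -2)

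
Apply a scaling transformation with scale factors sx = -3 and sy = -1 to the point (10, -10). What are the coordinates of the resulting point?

Scaling matrix:
[[-3, 0], [0, -1]]
Result: (10 × -3, -10 × -1) = (-30, 10)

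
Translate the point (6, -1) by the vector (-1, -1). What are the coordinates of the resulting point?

Translation by (-1, -1) (homogeneous matrix [[1, 0, -1], [0, 1, -1], [0, 0, 1]]):
x' = 6 + -1 = 5
y' = -1 + -1 = -2
Result: (5, -2)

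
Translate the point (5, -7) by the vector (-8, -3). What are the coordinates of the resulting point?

Translation by (-8, -3) (homogeneous matrix [[1, 0, -8], [0, 1, -3], [0, 0, 1]]):
x' = 5 + -8 = -3
y' = -7 + -3 = -10
Result: (-3, -10)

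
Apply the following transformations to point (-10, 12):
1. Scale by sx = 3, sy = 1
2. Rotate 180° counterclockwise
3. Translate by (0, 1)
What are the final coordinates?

Step 1: Scale → (-30, 12)
Step 2: Rotate 180° → (30, -12)
Step 3: Translate → (30, -11)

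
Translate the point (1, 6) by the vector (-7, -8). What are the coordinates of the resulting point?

Translation by (-7, -8) (homogeneous matrix [[1, 0, -7], [0, 1, -8], [0, 0, 1]]):
x' = 1 + -7 = -6
y' = 6 + -8 = -2
Result: (-6, -2)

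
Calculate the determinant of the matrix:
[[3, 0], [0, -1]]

For a 2×2 matrix [[a, b], [c, d]], det = ad - bc
det = (3)(-1) - (0)(0) = -3 - 0 = -3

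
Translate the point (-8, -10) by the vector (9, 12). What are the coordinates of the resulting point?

Translation by (9, 12) (homogeneous matrix [[1, 0, 9], [0, 1, 12], [0, 0, 1]]):
x' = -8 + 9 = 1
y' = -10 + 12 = 2
Result: (1, 2)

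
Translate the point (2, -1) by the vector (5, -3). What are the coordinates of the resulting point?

Translation by (5, -3) (homogeneous matrix [[1, 0, 5], [0, 1, -3], [0, 0, 1]]):
x' = 2 + 5 = 7
y' = -1 + -3 = -4
Result: (7, -4)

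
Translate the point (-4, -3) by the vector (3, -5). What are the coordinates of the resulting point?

Translation by (3, -5) (homogeneous matrix [[1, 0, 3], [0, 1, -5], [0, 0, 1]]):
x' = -4 + 3 = -1
y' = -3 + -5 = -8
Result: (-1, -8)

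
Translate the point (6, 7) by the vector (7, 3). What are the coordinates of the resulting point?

Translation by (7, 3) (homogeneous matrix [[1, 0, 7], [0, 1, 3], [0, 0, 1]]):
x' = 6 + 7 = 13
y' = 7 + 3 = 10
Result: (13, 10)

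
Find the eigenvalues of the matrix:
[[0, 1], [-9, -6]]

Characteristic equation: det(A - λI) = 0
λ² - (trace)λ + (det) = 0
trace = 0 + -6 = -6, det = (0)(-6) - (1)(-9) = 9
λ² - (-6)λ + (9) = 0
λ = (-6 ± √((-6)² - 4·(9))) / 2 = (-6 ± √0) / 2
Solving: λ = -3, -3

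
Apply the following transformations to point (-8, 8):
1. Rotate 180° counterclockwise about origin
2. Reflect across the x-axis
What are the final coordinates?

Step 1: Rotate 180° → (8, -8)
Step 2: Reflect across x-axis → (8, 8)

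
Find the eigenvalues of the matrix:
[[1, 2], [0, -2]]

Characteristic equation: det(A - λI) = 0
λ² - (trace)λ + (det) = 0
trace = 1 + -2 = -1, det = (1)(-2) - (2)(0) = -2
λ² - (-1)λ + (-2) = 0
λ = (-1 ± √((-1)² - 4·(-2))) / 2 = (-1 ± √9) / 2
Solving: λ = -2, 1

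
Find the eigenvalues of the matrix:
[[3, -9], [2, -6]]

Characteristic equation: det(A - λI) = 0
λ² - (trace)λ + (det) = 0
trace = 3 + -6 = -3, det = (3)(-6) - (-9)(2) = 0
λ² - (-3)λ + (0) = 0
λ = (-3 ± √((-3)² - 4·(0))) / 2 = (-3 ± √9) / 2
Solving: λ = -3, 0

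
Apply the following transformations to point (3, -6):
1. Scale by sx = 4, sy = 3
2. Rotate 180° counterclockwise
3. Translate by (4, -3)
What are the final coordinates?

Step 1: Scale → (12, -18)
Step 2: Rotate 180° → (-12, 18)
Step 3: Translate → (-8, 15)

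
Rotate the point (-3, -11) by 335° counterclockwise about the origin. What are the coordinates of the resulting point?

Rotation matrix for 335°: [[cos 335°, -sin 335°], [sin 335°, cos 335°]] ≈ [[0.906308, 0.422618], [-0.422618, 0.906308]]
[[0.906308, 0.422618], [-0.422618, 0.906308]] × [-3, -11]ᵀ ≈ [-7.3677, -8.7015]ᵀ
Result: (-7.3677, -8.7015)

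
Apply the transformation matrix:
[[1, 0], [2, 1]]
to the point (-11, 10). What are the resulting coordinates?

Matrix multiplication:
[[1, 0], [2, 1]] × [-11, 10]ᵀ
= [(1)(-11) + (0)(10), (2)(-11) + (1)(10)]ᵀ
= [-11, -12]ᵀ
Result: (-11, -12)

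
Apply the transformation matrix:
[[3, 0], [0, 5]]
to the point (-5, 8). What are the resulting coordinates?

Matrix multiplication:
[[3, 0], [0, 5]] × [-5, 8]ᵀ
= [(3)(-5) + (0)(8), (0)(-5) + (5)(8)]ᵀ
= [-15, 40]ᵀ
Result: (-15, 40)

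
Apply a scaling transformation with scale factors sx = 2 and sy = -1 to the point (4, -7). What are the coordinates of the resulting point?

Scaling matrix:
[[2, 0], [0, -1]]
Result: (4 × 2, -7 × -1) = (8, 7)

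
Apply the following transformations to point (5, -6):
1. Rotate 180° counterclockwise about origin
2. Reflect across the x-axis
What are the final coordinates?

Step 1: Rotate 180° → (-5, 6)
Step 2: Reflect across x-axis → (-5, -6)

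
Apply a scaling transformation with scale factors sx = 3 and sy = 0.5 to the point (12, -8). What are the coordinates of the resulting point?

Scaling matrix:
[[3, 0], [0, 0.50]]
Result: (12 × 3, -8 × 0.5) = (36, -4)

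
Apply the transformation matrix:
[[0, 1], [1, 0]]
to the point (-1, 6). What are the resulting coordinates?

Matrix multiplication:
[[0, 1], [1, 0]] × [-1, 6]ᵀ
= [(0)(-1) + (1)(6), (1)(-1) + (0)(6)]ᵀ
= [6, -1]ᵀ
Result: (6, -1)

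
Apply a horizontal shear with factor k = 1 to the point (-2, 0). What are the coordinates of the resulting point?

Shear matrix for horizontal shear with factor k = 1:
[[1, 1], [0, 1]]
Result: (-2, 0) → (-2, 0)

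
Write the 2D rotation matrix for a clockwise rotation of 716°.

Rotation matrix formula: [[cos θ, -sin θ], [sin θ, cos θ]]
A clockwise rotation by 716° is equivalent to a counterclockwise rotation by -716°.
For θ = -716°:
cos(-716°) = 0.9976
sin(-716°) = 0.0698
Result: [[0.9976, -0.0698], [0.0698, 0.9976]]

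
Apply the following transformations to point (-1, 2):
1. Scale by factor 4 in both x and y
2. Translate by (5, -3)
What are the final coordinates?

Step 1: Scale (-1, 2) by 4 → (-4, 8)
Step 2: Translate by (5, -3) → (1, 5)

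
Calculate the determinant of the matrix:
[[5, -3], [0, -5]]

For a 2×2 matrix [[a, b], [c, d]], det = ad - bc
det = (5)(-5) - (-3)(0) = -25 - 0 = -25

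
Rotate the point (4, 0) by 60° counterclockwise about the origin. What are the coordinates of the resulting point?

Rotation matrix for 60°: [[cos 60°, -sin 60°], [sin 60°, cos 60°]] ≈ [[0.500000, -0.866025], [0.866025, 0.500000]]
[[0.500000, -0.866025], [0.866025, 0.500000]] × [4, 0]ᵀ ≈ [2, 3.4641]ᵀ
Result: (2, 3.4641)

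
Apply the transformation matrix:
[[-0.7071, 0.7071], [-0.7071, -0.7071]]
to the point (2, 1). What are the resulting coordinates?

Matrix multiplication:
[[-0.7071, 0.7071], [-0.7071, -0.7071]] × [2, 1]ᵀ
= [(-0.7071)(2) + (0.7071)(1), (-0.7071)(2) + (-0.7071)(1)]ᵀ
= [-0.7071, -2.1213]ᵀ
Result: (-0.7071, -2.1213)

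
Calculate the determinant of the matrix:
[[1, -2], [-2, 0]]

For a 2×2 matrix [[a, b], [c, d]], det = ad - bc
det = (1)(0) - (-2)(-2) = 0 - 4 = -4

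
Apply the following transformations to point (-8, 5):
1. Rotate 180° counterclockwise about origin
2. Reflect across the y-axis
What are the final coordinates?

Step 1: Rotate 180° → (8, -5)
Step 2: Reflect across y-axis → (-8, -5)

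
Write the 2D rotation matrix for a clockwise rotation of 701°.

Rotation matrix formula: [[cos θ, -sin θ], [sin θ, cos θ]]
A clockwise rotation by 701° is equivalent to a counterclockwise rotation by -701°.
For θ = -701°:
cos(-701°) = 0.9455
sin(-701°) = 0.3256
Result: [[0.9455, -0.3256], [0.3256, 0.9455]]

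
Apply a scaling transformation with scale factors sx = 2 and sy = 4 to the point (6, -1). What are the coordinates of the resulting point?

Scaling matrix:
[[2, 0], [0, 4]]
Result: (6 × 2, -1 × 4) = (12, -4)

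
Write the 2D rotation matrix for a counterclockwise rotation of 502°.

Rotation matrix formula: [[cos θ, -sin θ], [sin θ, cos θ]]
For θ = 502°:
cos(502°) = -0.7880
sin(502°) = 0.6157
Result: [[-0.7880, -0.6157], [0.6157, -0.7880]]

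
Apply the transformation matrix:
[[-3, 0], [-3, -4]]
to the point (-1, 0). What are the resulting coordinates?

Matrix multiplication:
[[-3, 0], [-3, -4]] × [-1, 0]ᵀ
= [(-3)(-1) + (0)(0), (-3)(-1) + (-4)(0)]ᵀ
= [3, 3]ᵀ
Result: (3, 3)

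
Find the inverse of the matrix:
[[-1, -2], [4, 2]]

For [[a,b],[c,d]], inverse = (1/det)·[[d,-b],[-c,a]]
det = (-1)(2) - (-2)(4) = -2 - -8 = 6
Inverse = (1/6)·[[2, 2], [-4, -1]]
= [[1/3, 1/3], [-2/3, -1/6]]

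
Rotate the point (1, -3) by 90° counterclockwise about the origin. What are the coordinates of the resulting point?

Rotation matrix for 90°: [[cos 90°, -sin 90°], [sin 90°, cos 90°]] = [[0, -1], [1, 0]]
[[0, -1], [1, 0]] × [1, -3]ᵀ = [3, 1]ᵀ
Result: (3, 1)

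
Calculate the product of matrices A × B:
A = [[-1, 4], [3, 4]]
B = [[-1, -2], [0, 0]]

Matrix multiplication:
C[0][0] = -1×-1 + 4×0 = 1
C[0][1] = -1×-2 + 4×0 = 2
C[1][0] = 3×-1 + 4×0 = -3
C[1][1] = 3×-2 + 4×0 = -6
Result: [[1, 2], [-3, -6]]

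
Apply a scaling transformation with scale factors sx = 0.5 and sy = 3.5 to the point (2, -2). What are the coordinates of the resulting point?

Scaling matrix:
[[0.50, 0], [0, 3.50]]
Result: (2 × 0.5, -2 × 3.5) = (1, -7)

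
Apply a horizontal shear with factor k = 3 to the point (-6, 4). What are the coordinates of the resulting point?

Shear matrix for horizontal shear with factor k = 3:
[[1, 3], [0, 1]]
Result: (-6, 4) → (6, 4)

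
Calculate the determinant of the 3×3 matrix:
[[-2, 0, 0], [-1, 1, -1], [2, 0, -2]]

Expansion along first row:
det = -2·det([[1,-1],[0,-2]]) - 0·det([[-1,-1],[2,-2]]) + 0·det([[-1,1],[2,0]])
    = -2·(1·-2 - -1·0) - 0·(-1·-2 - -1·2) + 0·(-1·0 - 1·2)
    = -2·-2 - 0·4 + 0·-2
    = 4 + 0 + 0 = 4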